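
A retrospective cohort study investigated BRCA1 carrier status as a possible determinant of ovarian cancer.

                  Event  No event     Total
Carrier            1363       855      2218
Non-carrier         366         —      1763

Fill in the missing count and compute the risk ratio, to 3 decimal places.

The missing cell is in the unexposed row: 1763 − 366 = 1397.
So a = 1363, b = 855, c = 366, d = 1397.
RR = [a/(a+b)] / [c/(c+d)] = (1363/2218) / (366/1763) = 0.61452/0.20760 = 2.96009

2.960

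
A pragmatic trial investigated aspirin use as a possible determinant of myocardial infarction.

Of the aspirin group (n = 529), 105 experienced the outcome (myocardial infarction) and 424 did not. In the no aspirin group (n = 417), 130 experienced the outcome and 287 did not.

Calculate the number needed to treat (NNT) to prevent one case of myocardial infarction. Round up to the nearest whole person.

9

Risk in treated group = 105/529 = 0.19849; risk in control = 130/417 = 0.31175.
Absolute risk reduction = 0.31175 − 0.19849 = 0.11326
NNT = 1 / ARR = 1 / 0.11326 = 8.829 → round up → 9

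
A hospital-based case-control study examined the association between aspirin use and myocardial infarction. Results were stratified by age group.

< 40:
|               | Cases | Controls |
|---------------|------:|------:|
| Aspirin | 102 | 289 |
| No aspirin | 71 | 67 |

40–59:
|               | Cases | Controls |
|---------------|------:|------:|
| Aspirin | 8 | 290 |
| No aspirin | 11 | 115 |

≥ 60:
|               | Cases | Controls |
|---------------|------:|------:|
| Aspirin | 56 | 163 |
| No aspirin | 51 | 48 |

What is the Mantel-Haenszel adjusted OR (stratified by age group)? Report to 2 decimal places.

OR_MH = Σ(aᵢdᵢ/nᵢ) / Σ(bᵢcᵢ/nᵢ), where nᵢ is the stratum total.
Stratum 1 (< 40): n = 529; a·d/n = 102·67/529 = 12.9187; b·c/n = 289·71/529 = 38.7883
Stratum 2 (40–59): n = 424; a·d/n = 8·115/424 = 2.1698; b·c/n = 290·11/424 = 7.5236
Stratum 3 (≥ 60): n = 318; a·d/n = 56·48/318 = 8.4528; b·c/n = 163·51/318 = 26.1415
OR_MH = (12.9187 + 2.1698 + 8.4528) / (38.7883 + 7.5236 + 26.1415) = 23.5414 / 72.4534 = 0.32492

0.32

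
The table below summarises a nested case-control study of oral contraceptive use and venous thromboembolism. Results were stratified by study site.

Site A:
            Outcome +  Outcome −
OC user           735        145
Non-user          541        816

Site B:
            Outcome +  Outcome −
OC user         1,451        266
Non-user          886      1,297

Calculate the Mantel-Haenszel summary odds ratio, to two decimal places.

7.86

OR_MH = Σ(aᵢdᵢ/nᵢ) / Σ(bᵢcᵢ/nᵢ), where nᵢ is the stratum total.
Stratum 1 (Site A): n = 2237; a·d/n = 735·816/2237 = 268.1091; b·c/n = 145·541/2237 = 35.0671
Stratum 2 (Site B): n = 3900; a·d/n = 1451·1297/3900 = 482.5505; b·c/n = 266·886/3900 = 60.4297
OR_MH = (268.1091 + 482.5505) / (35.0671 + 60.4297) = 750.6596 / 95.4968 = 7.86057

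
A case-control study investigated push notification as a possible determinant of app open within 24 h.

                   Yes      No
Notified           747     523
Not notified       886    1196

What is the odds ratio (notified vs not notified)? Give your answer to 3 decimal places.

1.928

Cells: a = 747, b = 523, c = 886, d = 1196.
OR = (a·d)/(b·c) = (747 × 1196) / (523 × 886) = 893412 / 463378 = 1.92804
The odds of app open within 24 h are about 1.93 times as high in the notified group.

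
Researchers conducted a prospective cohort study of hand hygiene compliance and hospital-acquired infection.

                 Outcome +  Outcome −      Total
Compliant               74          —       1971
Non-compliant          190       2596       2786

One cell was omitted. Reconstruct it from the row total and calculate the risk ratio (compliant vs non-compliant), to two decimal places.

0.55

The missing cell is in the exposed row: 1971 − 74 = 1897.
So a = 74, b = 1897, c = 190, d = 2596.
RR = [a/(a+b)] / [c/(c+d)] = (74/1971) / (190/2786) = 0.03754/0.06820 = 0.55052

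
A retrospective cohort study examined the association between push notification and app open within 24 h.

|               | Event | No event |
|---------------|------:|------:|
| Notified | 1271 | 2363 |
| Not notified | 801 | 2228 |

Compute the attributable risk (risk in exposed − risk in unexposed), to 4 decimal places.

0.0853

Cells: a = 1271, b = 2363, c = 801, d = 2228.
Risk in exposed = 1271/3634 = 0.349752; risk in unexposed = 801/3029 = 0.264444.
Risk difference = 0.349752 − 0.264444 = 0.085309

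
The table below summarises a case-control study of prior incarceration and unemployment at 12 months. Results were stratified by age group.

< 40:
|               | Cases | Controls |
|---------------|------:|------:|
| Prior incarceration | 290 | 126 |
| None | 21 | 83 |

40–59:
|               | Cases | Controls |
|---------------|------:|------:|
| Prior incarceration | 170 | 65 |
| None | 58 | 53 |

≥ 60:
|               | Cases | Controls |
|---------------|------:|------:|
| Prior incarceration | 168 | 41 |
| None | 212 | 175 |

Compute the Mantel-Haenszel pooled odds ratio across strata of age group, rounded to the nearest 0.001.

OR_MH = Σ(aᵢdᵢ/nᵢ) / Σ(bᵢcᵢ/nᵢ), where nᵢ is the stratum total.
Stratum 1 (< 40): n = 520; a·d/n = 290·83/520 = 46.2885; b·c/n = 126·21/520 = 5.0885
Stratum 2 (40–59): n = 346; a·d/n = 170·53/346 = 26.0405; b·c/n = 65·58/346 = 10.8960
Stratum 3 (≥ 60): n = 596; a·d/n = 168·175/596 = 49.3289; b·c/n = 41·212/596 = 14.5839
OR_MH = (46.2885 + 26.0405 + 49.3289) / (5.0885 + 10.8960 + 14.5839) = 121.6578 / 30.5683 = 3.97987

3.980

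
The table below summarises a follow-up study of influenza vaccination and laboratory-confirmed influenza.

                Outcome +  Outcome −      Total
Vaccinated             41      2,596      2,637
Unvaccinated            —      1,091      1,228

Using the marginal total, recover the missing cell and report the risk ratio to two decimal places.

0.14

The missing cell is in the unexposed row: 1228 − 1091 = 137.
So a = 41, b = 2596, c = 137, d = 1091.
RR = [a/(a+b)] / [c/(c+d)] = (41/2637) / (137/1228) = 0.01555/0.11156 = 0.13936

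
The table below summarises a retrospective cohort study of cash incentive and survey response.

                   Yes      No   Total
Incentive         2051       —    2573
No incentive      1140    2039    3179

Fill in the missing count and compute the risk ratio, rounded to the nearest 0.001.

The missing cell is in the exposed row: 2573 − 2051 = 522.
So a = 2051, b = 522, c = 1140, d = 2039.
RR = [a/(a+b)] / [c/(c+d)] = (2051/2573) / (1140/3179) = 0.79712/0.35860 = 2.22286

2.223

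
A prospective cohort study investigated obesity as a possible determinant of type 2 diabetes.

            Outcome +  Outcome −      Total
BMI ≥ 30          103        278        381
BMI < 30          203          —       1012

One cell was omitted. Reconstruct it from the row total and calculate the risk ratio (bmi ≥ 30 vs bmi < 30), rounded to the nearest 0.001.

1.348

The missing cell is in the unexposed row: 1012 − 203 = 809.
So a = 103, b = 278, c = 203, d = 809.
RR = [a/(a+b)] / [c/(c+d)] = (103/381) / (203/1012) = 0.27034/0.20059 = 1.34771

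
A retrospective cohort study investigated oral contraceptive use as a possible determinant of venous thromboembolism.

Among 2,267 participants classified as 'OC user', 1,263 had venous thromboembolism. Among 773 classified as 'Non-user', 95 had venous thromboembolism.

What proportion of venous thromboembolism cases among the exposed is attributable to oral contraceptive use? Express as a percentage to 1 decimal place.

From the description: a = 1263, b = 1004, c = 95, d = 678.
Risk in exposed = 1263/2267 = 0.55712; risk in unexposed = 95/773 = 0.12290.
RR = 0.55712/0.12290 = 4.53323
AR% = (RR − 1)/RR × 100 = (4.53323 − 1)/4.53323 × 100 = 77.9407%

77.9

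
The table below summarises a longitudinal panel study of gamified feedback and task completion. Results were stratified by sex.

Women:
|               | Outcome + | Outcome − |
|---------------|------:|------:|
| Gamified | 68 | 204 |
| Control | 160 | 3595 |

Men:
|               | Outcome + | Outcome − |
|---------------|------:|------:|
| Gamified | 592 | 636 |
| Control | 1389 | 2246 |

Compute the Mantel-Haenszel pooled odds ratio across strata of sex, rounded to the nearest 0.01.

1.76

OR_MH = Σ(aᵢdᵢ/nᵢ) / Σ(bᵢcᵢ/nᵢ), where nᵢ is the stratum total.
Stratum 1 (Women): n = 4027; a·d/n = 68·3595/4027 = 60.7052; b·c/n = 204·160/4027 = 8.1053
Stratum 2 (Men): n = 4863; a·d/n = 592·2246/4863 = 273.4181; b·c/n = 636·1389/4863 = 181.6582
OR_MH = (60.7052 + 273.4181) / (8.1053 + 181.6582) = 334.1233 / 189.7635 = 1.76074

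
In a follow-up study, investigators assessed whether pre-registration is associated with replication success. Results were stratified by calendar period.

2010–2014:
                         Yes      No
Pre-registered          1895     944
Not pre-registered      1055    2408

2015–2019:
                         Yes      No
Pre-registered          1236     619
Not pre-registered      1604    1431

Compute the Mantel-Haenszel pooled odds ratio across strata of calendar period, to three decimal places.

OR_MH = Σ(aᵢdᵢ/nᵢ) / Σ(bᵢcᵢ/nᵢ), where nᵢ is the stratum total.
Stratum 1 (2010–2014): n = 6302; a·d/n = 1895·2408/6302 = 724.0812; b·c/n = 944·1055/6302 = 158.0324
Stratum 2 (2015–2019): n = 4890; a·d/n = 1236·1431/4890 = 361.7006; b·c/n = 619·1604/4890 = 203.0421
OR_MH = (724.0812 + 361.7006) / (158.0324 + 203.0421) = 1085.7819 / 361.0745 = 3.00709

3.007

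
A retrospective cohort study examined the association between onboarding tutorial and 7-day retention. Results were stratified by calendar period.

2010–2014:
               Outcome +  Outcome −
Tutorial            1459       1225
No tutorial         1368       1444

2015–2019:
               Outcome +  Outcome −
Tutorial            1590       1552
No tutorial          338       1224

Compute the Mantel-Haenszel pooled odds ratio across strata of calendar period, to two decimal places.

OR_MH = Σ(aᵢdᵢ/nᵢ) / Σ(bᵢcᵢ/nᵢ), where nᵢ is the stratum total.
Stratum 1 (2010–2014): n = 5496; a·d/n = 1459·1444/5496 = 383.3326; b·c/n = 1225·1368/5496 = 304.9127
Stratum 2 (2015–2019): n = 4704; a·d/n = 1590·1224/4704 = 413.7245; b·c/n = 1552·338/4704 = 111.5170
OR_MH = (383.3326 + 413.7245) / (304.9127 + 111.5170) = 797.0571 / 416.4297 = 1.91403

1.91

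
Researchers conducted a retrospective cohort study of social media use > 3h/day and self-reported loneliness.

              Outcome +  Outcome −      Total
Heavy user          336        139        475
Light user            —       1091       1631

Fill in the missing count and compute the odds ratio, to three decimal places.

4.884

The missing cell is in the unexposed row: 1631 − 1091 = 540.
So a = 336, b = 139, c = 540, d = 1091.
OR = (a·d)/(b·c) = (336 × 1091) / (139 × 540) = 366576 / 75060 = 4.88377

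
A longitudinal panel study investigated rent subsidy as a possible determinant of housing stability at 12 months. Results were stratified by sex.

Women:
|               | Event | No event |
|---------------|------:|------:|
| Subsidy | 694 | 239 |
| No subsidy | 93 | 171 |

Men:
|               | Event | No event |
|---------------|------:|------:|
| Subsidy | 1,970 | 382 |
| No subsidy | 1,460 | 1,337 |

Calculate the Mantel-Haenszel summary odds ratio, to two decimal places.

OR_MH = Σ(aᵢdᵢ/nᵢ) / Σ(bᵢcᵢ/nᵢ), where nᵢ is the stratum total.
Stratum 1 (Women): n = 1197; a·d/n = 694·171/1197 = 99.1429; b·c/n = 239·93/1197 = 18.5689
Stratum 2 (Men): n = 5149; a·d/n = 1970·1337/5149 = 511.5343; b·c/n = 382·1460/5149 = 108.3162
OR_MH = (99.1429 + 511.5343) / (18.5689 + 108.3162) = 610.6771 / 126.8851 = 4.81284

4.81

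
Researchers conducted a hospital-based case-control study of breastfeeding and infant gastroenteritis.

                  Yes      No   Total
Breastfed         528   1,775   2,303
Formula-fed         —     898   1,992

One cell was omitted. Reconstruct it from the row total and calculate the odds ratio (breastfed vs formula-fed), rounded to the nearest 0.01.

The missing cell is in the unexposed row: 1992 − 898 = 1094.
So a = 528, b = 1775, c = 1094, d = 898.
OR = (a·d)/(b·c) = (528 × 898) / (1775 × 1094) = 474144 / 1941850 = 0.24417

0.24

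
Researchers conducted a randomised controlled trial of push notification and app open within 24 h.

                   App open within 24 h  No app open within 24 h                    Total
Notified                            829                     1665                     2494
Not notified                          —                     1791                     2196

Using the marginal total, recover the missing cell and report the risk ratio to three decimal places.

The missing cell is in the unexposed row: 2196 − 1791 = 405.
So a = 829, b = 1665, c = 405, d = 1791.
RR = [a/(a+b)] / [c/(c+d)] = (829/2494) / (405/2196) = 0.33240/0.18443 = 1.80233

1.802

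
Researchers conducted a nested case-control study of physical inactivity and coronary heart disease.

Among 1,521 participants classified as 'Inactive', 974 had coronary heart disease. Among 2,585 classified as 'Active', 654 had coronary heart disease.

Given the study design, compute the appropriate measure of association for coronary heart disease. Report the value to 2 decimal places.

5.26

From the description: a = 974, b = 547, c = 654, d = 1931.
This is a nested case-control study: participants were sampled on outcome status, so risks in the source population cannot be estimated directly — relative risk is not valid here. The odds ratio is the appropriate measure.
OR = (a·d)/(b·c) = (974 × 1931) / (547 × 654) = 1880794 / 357738 = 5.25746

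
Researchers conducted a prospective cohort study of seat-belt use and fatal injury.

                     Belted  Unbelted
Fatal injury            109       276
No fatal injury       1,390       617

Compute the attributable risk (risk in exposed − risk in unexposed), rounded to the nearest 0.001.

-0.236

Reading the table with exposure as columns: a = 109 (Belted, case), b = 1390 (Belted, non-case), c = 276 (Unbelted, case), d = 617.
Risk in exposed = 109/1499 = 0.072715; risk in unexposed = 276/893 = 0.309071.
Risk difference = 0.072715 − 0.309071 = -0.236355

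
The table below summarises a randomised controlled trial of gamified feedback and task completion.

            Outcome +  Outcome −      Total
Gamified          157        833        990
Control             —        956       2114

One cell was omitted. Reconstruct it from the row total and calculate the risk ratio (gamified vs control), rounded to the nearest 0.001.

0.290

The missing cell is in the unexposed row: 2114 − 956 = 1158.
So a = 157, b = 833, c = 1158, d = 956.
RR = [a/(a+b)] / [c/(c+d)] = (157/990) / (1158/2114) = 0.15859/0.54778 = 0.28951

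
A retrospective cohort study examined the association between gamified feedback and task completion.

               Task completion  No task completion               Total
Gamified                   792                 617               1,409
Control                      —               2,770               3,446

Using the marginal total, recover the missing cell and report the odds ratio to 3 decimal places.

The missing cell is in the unexposed row: 3446 − 2770 = 676.
So a = 792, b = 617, c = 676, d = 2770.
OR = (a·d)/(b·c) = (792 × 2770) / (617 × 676) = 2193840 / 417092 = 5.25985

5.260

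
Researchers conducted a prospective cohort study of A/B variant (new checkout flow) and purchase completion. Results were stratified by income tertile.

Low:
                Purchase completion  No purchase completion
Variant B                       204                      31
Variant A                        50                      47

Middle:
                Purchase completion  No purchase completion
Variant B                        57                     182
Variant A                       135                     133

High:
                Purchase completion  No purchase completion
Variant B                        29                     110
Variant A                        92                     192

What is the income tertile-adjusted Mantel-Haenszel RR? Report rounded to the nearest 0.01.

RR_MH = Σ(aᵢ·n₀ᵢ/nᵢ) / Σ(cᵢ·n₁ᵢ/nᵢ), with n₁ᵢ = aᵢ+bᵢ (exposed), n₀ᵢ = cᵢ+dᵢ (unexposed), nᵢ = n₁ᵢ+n₀ᵢ.
Stratum 1 (Low): n₁ = 235, n₀ = 97, n = 332; a·n₀/n = 204·97/332 = 59.6024; c·n₁/n = 50·235/332 = 35.3916
Stratum 2 (Middle): n₁ = 239, n₀ = 268, n = 507; a·n₀/n = 57·268/507 = 30.1302; c·n₁/n = 135·239/507 = 63.6391
Stratum 3 (High): n₁ = 139, n₀ = 284, n = 423; a·n₀/n = 29·284/423 = 19.4704; c·n₁/n = 92·139/423 = 30.2317
RR_MH = (59.6024 + 30.1302 + 19.4704) / (35.3916 + 63.6391 + 30.2317) = 109.2030 / 129.2623 = 0.84482

0.84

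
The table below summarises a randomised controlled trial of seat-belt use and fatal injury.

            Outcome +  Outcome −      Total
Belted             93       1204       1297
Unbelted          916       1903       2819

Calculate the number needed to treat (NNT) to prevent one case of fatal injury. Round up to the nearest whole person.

4

Risk in treated group = 93/1297 = 0.07170; risk in control = 916/2819 = 0.32494.
Absolute risk reduction = 0.32494 − 0.07170 = 0.25323
NNT = 1 / ARR = 1 / 0.25323 = 3.949 → round up → 4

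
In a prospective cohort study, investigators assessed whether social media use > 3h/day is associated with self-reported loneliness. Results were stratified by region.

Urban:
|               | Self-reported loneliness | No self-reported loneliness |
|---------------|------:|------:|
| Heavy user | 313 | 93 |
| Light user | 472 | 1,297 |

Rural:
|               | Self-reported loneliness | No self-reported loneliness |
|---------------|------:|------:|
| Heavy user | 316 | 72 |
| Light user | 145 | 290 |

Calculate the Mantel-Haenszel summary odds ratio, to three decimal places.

9.067

OR_MH = Σ(aᵢdᵢ/nᵢ) / Σ(bᵢcᵢ/nᵢ), where nᵢ is the stratum total.
Stratum 1 (Urban): n = 2175; a·d/n = 313·1297/2175 = 186.6487; b·c/n = 93·472/2175 = 20.1821
Stratum 2 (Rural): n = 823; a·d/n = 316·290/823 = 111.3487; b·c/n = 72·145/823 = 12.6853
OR_MH = (186.6487 + 111.3487) / (20.1821 + 12.6853) = 297.9975 / 32.8674 = 9.06667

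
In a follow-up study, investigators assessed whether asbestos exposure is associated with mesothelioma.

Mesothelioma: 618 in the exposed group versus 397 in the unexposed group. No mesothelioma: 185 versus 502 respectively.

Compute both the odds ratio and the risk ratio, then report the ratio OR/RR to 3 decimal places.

From the description: a = 618, b = 185, c = 397, d = 502.
OR = (618·502)/(185·397) = 310236/73445 = 4.22406
Risk in exposed = 618/803 = 0.76961; risk in unexposed = 397/899 = 0.44160; RR = 1.74278
OR/RR = 4.22406 / 1.74278 = 2.42375
The outcome is not rare, so the OR lies further from 1 than the RR.

2.424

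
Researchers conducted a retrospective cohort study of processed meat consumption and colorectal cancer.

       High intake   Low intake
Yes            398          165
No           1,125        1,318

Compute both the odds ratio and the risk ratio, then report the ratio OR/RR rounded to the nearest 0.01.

Reading the table with exposure as columns: a = 398 (High intake, case), b = 1125 (High intake, non-case), c = 165 (Low intake, case), d = 1318.
OR = (398·1318)/(1125·165) = 524564/185625 = 2.82593
Risk in exposed = 398/1523 = 0.26133; risk in unexposed = 165/1483 = 0.11126; RR = 2.34877
OR/RR = 2.82593 / 2.34877 = 1.20316
The outcome is not rare, so the OR lies further from 1 than the RR.

1.20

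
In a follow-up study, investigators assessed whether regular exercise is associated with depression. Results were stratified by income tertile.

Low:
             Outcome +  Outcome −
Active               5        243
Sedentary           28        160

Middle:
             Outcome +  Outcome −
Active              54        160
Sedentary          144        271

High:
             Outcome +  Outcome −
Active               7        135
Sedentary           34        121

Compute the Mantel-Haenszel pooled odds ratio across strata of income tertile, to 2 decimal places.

0.41

OR_MH = Σ(aᵢdᵢ/nᵢ) / Σ(bᵢcᵢ/nᵢ), where nᵢ is the stratum total.
Stratum 1 (Low): n = 436; a·d/n = 5·160/436 = 1.8349; b·c/n = 243·28/436 = 15.6055
Stratum 2 (Middle): n = 629; a·d/n = 54·271/629 = 23.2655; b·c/n = 160·144/629 = 36.6296
Stratum 3 (High): n = 297; a·d/n = 7·121/297 = 2.8519; b·c/n = 135·34/297 = 15.4545
OR_MH = (1.8349 + 23.2655 + 2.8519) / (15.6055 + 36.6296 + 15.4545) = 27.9522 / 67.6896 = 0.41295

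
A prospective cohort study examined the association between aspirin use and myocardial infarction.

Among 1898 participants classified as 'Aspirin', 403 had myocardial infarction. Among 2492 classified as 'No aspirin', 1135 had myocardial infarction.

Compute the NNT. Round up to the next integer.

Risk in treated group = 403/1898 = 0.21233; risk in control = 1135/2492 = 0.45546.
Absolute risk reduction = 0.45546 − 0.21233 = 0.24313
NNT = 1 / ARR = 1 / 0.24313 = 4.113 → round up → 5

5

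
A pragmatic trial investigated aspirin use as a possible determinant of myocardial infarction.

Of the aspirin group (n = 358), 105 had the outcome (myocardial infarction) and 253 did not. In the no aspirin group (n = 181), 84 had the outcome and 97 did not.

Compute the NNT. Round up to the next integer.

6

Risk in treated group = 105/358 = 0.29330; risk in control = 84/181 = 0.46409.
Absolute risk reduction = 0.46409 − 0.29330 = 0.17079
NNT = 1 / ARR = 1 / 0.17079 = 5.855 → round up → 6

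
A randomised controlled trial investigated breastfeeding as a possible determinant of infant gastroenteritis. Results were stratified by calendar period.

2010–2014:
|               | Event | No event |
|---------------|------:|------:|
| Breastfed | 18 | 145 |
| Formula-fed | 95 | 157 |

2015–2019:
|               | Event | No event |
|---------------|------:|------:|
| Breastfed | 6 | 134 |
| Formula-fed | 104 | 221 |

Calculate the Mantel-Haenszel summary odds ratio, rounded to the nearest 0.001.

OR_MH = Σ(aᵢdᵢ/nᵢ) / Σ(bᵢcᵢ/nᵢ), where nᵢ is the stratum total.
Stratum 1 (2010–2014): n = 415; a·d/n = 18·157/415 = 6.8096; b·c/n = 145·95/415 = 33.1928
Stratum 2 (2015–2019): n = 465; a·d/n = 6·221/465 = 2.8516; b·c/n = 134·104/465 = 29.9699
OR_MH = (6.8096 + 2.8516) / (33.1928 + 29.9699) = 9.6613 / 63.1627 = 0.15296

0.153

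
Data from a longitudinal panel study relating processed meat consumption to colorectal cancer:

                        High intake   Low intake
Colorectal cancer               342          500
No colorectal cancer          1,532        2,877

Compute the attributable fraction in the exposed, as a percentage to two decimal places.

Reading the table with exposure as columns: a = 342 (High intake, case), b = 1532 (High intake, non-case), c = 500 (Low intake, case), d = 2877.
Risk in exposed = 342/1874 = 0.18250; risk in unexposed = 500/3377 = 0.14806.
RR = 0.18250/0.14806 = 1.23259
AR% = (RR − 1)/RR × 100 = (1.23259 − 1)/1.23259 × 100 = 18.8698%

18.87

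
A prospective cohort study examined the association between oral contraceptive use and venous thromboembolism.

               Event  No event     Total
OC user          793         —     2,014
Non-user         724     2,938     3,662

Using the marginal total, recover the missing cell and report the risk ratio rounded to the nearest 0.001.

The missing cell is in the exposed row: 2014 − 793 = 1221.
So a = 793, b = 1221, c = 724, d = 2938.
RR = [a/(a+b)] / [c/(c+d)] = (793/2014) / (724/3662) = 0.39374/0.19771 = 1.99156

1.992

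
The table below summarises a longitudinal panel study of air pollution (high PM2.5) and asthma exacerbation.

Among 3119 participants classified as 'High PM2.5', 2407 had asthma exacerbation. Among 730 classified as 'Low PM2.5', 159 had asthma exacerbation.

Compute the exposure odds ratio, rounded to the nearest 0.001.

From the description: a = 2407, b = 712, c = 159, d = 571.
OR = (a·d)/(b·c) = (2407 × 571) / (712 × 159) = 1374397 / 113208 = 12.14046
The odds of asthma exacerbation are about 12.14 times as high in the high pm2.5 group.

12.140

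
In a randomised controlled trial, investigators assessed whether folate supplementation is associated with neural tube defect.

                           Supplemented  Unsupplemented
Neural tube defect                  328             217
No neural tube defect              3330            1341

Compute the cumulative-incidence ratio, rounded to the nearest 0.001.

Reading the table with exposure as columns: a = 328 (Supplemented, case), b = 3330 (Supplemented, non-case), c = 217 (Unsupplemented, case), d = 1341.
Risk in exposed = 328/3658 = 0.08967; risk in unexposed = 217/1558 = 0.13928.
RR = 0.08967 / 0.13928 = 0.64378
The risk is 36% lower among the exposed than among the unexposed.

0.644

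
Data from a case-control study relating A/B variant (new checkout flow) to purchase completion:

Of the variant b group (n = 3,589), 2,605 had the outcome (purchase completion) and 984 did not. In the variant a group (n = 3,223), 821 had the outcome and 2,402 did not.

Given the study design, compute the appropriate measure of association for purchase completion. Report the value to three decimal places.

From the description: a = 2605, b = 984, c = 821, d = 2402.
This is a case-control study: participants were sampled on outcome status, so risks in the source population cannot be estimated directly — relative risk is not valid here. The odds ratio is the appropriate measure.
OR = (a·d)/(b·c) = (2605 × 2402) / (984 × 821) = 6257210 / 807864 = 7.74538

7.745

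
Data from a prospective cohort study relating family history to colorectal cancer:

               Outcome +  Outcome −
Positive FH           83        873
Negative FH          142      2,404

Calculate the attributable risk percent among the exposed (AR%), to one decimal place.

35.8

Cells: a = 83, b = 873, c = 142, d = 2404.
Risk in exposed = 83/956 = 0.08682; risk in unexposed = 142/2546 = 0.05577.
RR = 0.08682/0.05577 = 1.55665
AR% = (RR − 1)/RR × 100 = (1.55665 − 1)/1.55665 × 100 = 35.7594%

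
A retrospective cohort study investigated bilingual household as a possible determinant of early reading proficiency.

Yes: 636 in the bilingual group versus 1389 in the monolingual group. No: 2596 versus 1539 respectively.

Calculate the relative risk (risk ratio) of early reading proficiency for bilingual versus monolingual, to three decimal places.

0.415

From the description: a = 636, b = 2596, c = 1389, d = 1539.
Risk in exposed = 636/3232 = 0.19678; risk in unexposed = 1389/2928 = 0.47439.
RR = 0.19678 / 0.47439 = 0.41482
The risk is 59% lower among the exposed than among the unexposed.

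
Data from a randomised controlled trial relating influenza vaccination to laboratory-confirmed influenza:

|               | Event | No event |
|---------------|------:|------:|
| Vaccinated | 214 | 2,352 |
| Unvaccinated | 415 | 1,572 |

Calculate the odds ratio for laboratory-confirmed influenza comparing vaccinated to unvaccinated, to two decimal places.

Cells: a = 214, b = 2352, c = 415, d = 1572.
OR = (a·d)/(b·c) = (214 × 1572) / (2352 × 415) = 336408 / 976080 = 0.34465
Exposure is associated with lower odds of laboratory-confirmed influenza (OR = 0.34 < 1).

0.34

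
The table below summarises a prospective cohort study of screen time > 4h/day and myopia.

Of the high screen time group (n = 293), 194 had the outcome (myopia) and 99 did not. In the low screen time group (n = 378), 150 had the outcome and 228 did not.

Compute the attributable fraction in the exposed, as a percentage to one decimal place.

40.1

From the description: a = 194, b = 99, c = 150, d = 228.
Risk in exposed = 194/293 = 0.66212; risk in unexposed = 150/378 = 0.39683.
RR = 0.66212/0.39683 = 1.66853
AR% = (RR − 1)/RR × 100 = (1.66853 − 1)/1.66853 × 100 = 40.0671%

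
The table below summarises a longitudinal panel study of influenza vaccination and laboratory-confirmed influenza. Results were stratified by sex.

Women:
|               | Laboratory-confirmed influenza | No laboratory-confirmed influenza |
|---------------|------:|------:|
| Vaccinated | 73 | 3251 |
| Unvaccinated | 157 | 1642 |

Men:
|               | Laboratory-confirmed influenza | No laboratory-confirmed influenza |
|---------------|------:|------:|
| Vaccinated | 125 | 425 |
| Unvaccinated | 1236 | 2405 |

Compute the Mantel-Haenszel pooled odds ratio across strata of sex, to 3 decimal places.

OR_MH = Σ(aᵢdᵢ/nᵢ) / Σ(bᵢcᵢ/nᵢ), where nᵢ is the stratum total.
Stratum 1 (Women): n = 5123; a·d/n = 73·1642/5123 = 23.3976; b·c/n = 3251·157/5123 = 99.6305
Stratum 2 (Men): n = 4191; a·d/n = 125·2405/4191 = 71.7311; b·c/n = 425·1236/4191 = 125.3400
OR_MH = (23.3976 + 71.7311) / (99.6305 + 125.3400) = 95.1287 / 224.9705 = 0.42285

0.423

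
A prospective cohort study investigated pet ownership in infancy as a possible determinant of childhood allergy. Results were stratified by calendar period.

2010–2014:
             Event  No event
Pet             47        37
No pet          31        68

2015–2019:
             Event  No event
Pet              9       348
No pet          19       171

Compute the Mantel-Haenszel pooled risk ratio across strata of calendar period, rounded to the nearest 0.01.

RR_MH = Σ(aᵢ·n₀ᵢ/nᵢ) / Σ(cᵢ·n₁ᵢ/nᵢ), with n₁ᵢ = aᵢ+bᵢ (exposed), n₀ᵢ = cᵢ+dᵢ (unexposed), nᵢ = n₁ᵢ+n₀ᵢ.
Stratum 1 (2010–2014): n₁ = 84, n₀ = 99, n = 183; a·n₀/n = 47·99/183 = 25.4262; c·n₁/n = 31·84/183 = 14.2295
Stratum 2 (2015–2019): n₁ = 357, n₀ = 190, n = 547; a·n₀/n = 9·190/547 = 3.1261; c·n₁/n = 19·357/547 = 12.4004
RR_MH = (25.4262 + 3.1261) / (14.2295 + 12.4004) = 28.5524 / 26.6299 = 1.07219

1.07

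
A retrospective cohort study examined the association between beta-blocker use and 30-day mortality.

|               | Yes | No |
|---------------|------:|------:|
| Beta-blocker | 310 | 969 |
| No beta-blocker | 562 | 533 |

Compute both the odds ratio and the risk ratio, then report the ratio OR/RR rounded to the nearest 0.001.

0.642

Cells: a = 310, b = 969, c = 562, d = 533.
OR = (310·533)/(969·562) = 165230/544578 = 0.30341
Risk in exposed = 310/1279 = 0.24238; risk in unexposed = 562/1095 = 0.51324; RR = 0.47225
OR/RR = 0.30341 / 0.47225 = 0.64248
The outcome is not rare, so the OR lies further from 1 than the RR.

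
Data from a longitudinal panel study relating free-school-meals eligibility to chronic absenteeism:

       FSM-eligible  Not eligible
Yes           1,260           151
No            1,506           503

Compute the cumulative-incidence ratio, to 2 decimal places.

1.97

Reading the table with exposure as columns: a = 1260 (FSM-eligible, case), b = 1506 (FSM-eligible, non-case), c = 151 (Not eligible, case), d = 503.
Risk in exposed = 1260/2766 = 0.45553; risk in unexposed = 151/654 = 0.23089.
RR = 0.45553 / 0.23089 = 1.97296
The risk among the exposed is 1.97 times that among the unexposed.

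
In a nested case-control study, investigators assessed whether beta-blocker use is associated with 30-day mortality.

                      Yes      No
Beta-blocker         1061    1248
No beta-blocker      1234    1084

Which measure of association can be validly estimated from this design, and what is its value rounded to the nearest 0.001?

Cells: a = 1061, b = 1248, c = 1234, d = 1084.
This is a nested case-control study: participants were sampled on outcome status, so risks in the source population cannot be estimated directly — relative risk is not valid here. The odds ratio is the appropriate measure.
OR = (a·d)/(b·c) = (1061 × 1084) / (1248 × 1234) = 1150124 / 1540032 = 0.74682

0.747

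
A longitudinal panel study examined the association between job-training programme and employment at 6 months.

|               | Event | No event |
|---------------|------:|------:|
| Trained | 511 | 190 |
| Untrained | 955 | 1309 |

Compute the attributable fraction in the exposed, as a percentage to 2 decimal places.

42.13

Cells: a = 511, b = 190, c = 955, d = 1309.
Risk in exposed = 511/701 = 0.72896; risk in unexposed = 955/2264 = 0.42182.
RR = 0.72896/0.42182 = 1.72813
AR% = (RR − 1)/RR × 100 = (1.72813 − 1)/1.72813 × 100 = 42.1339%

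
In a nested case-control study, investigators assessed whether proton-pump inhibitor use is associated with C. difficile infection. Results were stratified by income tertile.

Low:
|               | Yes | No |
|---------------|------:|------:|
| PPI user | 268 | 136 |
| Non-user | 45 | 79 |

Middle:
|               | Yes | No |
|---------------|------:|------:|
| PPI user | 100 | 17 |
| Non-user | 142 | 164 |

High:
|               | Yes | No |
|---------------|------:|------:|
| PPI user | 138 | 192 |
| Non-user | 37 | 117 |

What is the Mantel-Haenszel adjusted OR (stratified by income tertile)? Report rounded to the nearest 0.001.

3.510

OR_MH = Σ(aᵢdᵢ/nᵢ) / Σ(bᵢcᵢ/nᵢ), where nᵢ is the stratum total.
Stratum 1 (Low): n = 528; a·d/n = 268·79/528 = 40.0985; b·c/n = 136·45/528 = 11.5909
Stratum 2 (Middle): n = 423; a·d/n = 100·164/423 = 38.7707; b·c/n = 17·142/423 = 5.7069
Stratum 3 (High): n = 484; a·d/n = 138·117/484 = 33.3595; b·c/n = 192·37/484 = 14.6777
OR_MH = (40.0985 + 38.7707 + 33.3595) / (11.5909 + 5.7069 + 14.6777) = 112.2287 / 31.9755 = 3.50984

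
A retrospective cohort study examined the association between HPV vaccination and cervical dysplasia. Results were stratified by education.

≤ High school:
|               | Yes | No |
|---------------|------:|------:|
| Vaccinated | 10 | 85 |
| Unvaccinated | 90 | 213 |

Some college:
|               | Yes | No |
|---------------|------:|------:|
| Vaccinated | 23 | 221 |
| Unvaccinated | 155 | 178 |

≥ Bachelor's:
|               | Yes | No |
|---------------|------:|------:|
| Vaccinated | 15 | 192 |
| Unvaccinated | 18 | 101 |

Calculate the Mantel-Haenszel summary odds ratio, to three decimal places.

0.192

OR_MH = Σ(aᵢdᵢ/nᵢ) / Σ(bᵢcᵢ/nᵢ), where nᵢ is the stratum total.
Stratum 1 (≤ High school): n = 398; a·d/n = 10·213/398 = 5.3518; b·c/n = 85·90/398 = 19.2211
Stratum 2 (Some college): n = 577; a·d/n = 23·178/577 = 7.0953; b·c/n = 221·155/577 = 59.3674
Stratum 3 (≥ Bachelor's): n = 326; a·d/n = 15·101/326 = 4.6472; b·c/n = 192·18/326 = 10.6012
OR_MH = (5.3518 + 7.0953 + 4.6472) / (19.2211 + 59.3674 + 10.6012) = 17.0943 / 89.1898 = 0.19166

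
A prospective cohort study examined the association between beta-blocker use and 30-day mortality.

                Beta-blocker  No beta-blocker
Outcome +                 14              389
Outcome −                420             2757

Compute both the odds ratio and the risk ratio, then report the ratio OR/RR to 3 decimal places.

0.906

Reading the table with exposure as columns: a = 14 (Beta-blocker, case), b = 420 (Beta-blocker, non-case), c = 389 (No beta-blocker, case), d = 2757.
OR = (14·2757)/(420·389) = 38598/163380 = 0.23625
Risk in exposed = 14/434 = 0.03226; risk in unexposed = 389/3146 = 0.12365; RR = 0.26088
OR/RR = 0.23625 / 0.26088 = 0.90556
The outcome is not rare, so the OR lies further from 1 than the RR.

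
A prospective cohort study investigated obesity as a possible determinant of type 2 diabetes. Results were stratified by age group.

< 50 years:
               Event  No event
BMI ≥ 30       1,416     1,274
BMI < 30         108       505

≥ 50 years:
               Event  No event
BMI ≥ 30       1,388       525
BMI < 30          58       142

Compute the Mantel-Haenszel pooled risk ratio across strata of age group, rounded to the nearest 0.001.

2.806

RR_MH = Σ(aᵢ·n₀ᵢ/nᵢ) / Σ(cᵢ·n₁ᵢ/nᵢ), with n₁ᵢ = aᵢ+bᵢ (exposed), n₀ᵢ = cᵢ+dᵢ (unexposed), nᵢ = n₁ᵢ+n₀ᵢ.
Stratum 1 (< 50 years): n₁ = 2690, n₀ = 613, n = 3303; a·n₀/n = 1416·613/3303 = 262.7938; c·n₁/n = 108·2690/3303 = 87.9564
Stratum 2 (≥ 50 years): n₁ = 1913, n₀ = 200, n = 2113; a·n₀/n = 1388·200/2113 = 131.3772; c·n₁/n = 58·1913/2113 = 52.5102
RR_MH = (262.7938 + 131.3772) / (87.9564 + 52.5102) = 394.1710 / 140.4666 = 2.80616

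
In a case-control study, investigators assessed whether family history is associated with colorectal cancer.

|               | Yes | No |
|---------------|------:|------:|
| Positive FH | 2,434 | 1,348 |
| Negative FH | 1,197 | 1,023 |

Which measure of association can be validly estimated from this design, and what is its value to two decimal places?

1.54

Cells: a = 2434, b = 1348, c = 1197, d = 1023.
This is a case-control study: participants were sampled on outcome status, so risks in the source population cannot be estimated directly — relative risk is not valid here. The odds ratio is the appropriate measure.
OR = (a·d)/(b·c) = (2434 × 1023) / (1348 × 1197) = 2489982 / 1613556 = 1.54316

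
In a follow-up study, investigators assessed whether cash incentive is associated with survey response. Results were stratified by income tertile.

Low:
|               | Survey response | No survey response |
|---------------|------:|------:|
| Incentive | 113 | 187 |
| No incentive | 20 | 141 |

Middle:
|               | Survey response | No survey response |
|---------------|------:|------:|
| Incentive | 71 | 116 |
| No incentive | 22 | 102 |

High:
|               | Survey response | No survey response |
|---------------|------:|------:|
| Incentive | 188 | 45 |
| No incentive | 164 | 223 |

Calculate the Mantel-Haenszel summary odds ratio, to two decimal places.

4.45

OR_MH = Σ(aᵢdᵢ/nᵢ) / Σ(bᵢcᵢ/nᵢ), where nᵢ is the stratum total.
Stratum 1 (Low): n = 461; a·d/n = 113·141/461 = 34.5618; b·c/n = 187·20/461 = 8.1128
Stratum 2 (Middle): n = 311; a·d/n = 71·102/311 = 23.2862; b·c/n = 116·22/311 = 8.2058
Stratum 3 (High): n = 620; a·d/n = 188·223/620 = 67.6194; b·c/n = 45·164/620 = 11.9032
OR_MH = (34.5618 + 23.2862 + 67.6194) / (8.1128 + 8.2058 + 11.9032) = 125.4674 / 28.2218 = 4.44576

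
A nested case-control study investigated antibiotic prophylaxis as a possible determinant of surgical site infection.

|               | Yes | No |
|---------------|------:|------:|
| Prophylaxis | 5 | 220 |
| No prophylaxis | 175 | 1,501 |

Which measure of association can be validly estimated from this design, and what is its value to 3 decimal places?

0.195

Cells: a = 5, b = 220, c = 175, d = 1501.
This is a nested case-control study: participants were sampled on outcome status, so risks in the source population cannot be estimated directly — relative risk is not valid here. The odds ratio is the appropriate measure.
OR = (a·d)/(b·c) = (5 × 1501) / (220 × 175) = 7505 / 38500 = 0.19494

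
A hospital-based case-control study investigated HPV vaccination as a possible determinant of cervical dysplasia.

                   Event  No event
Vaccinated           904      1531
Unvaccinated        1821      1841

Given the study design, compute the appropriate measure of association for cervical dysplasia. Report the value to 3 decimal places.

0.597

Cells: a = 904, b = 1531, c = 1821, d = 1841.
This is a hospital-based case-control study: participants were sampled on outcome status, so risks in the source population cannot be estimated directly — relative risk is not valid here. The odds ratio is the appropriate measure.
OR = (a·d)/(b·c) = (904 × 1841) / (1531 × 1821) = 1664264 / 2787951 = 0.59695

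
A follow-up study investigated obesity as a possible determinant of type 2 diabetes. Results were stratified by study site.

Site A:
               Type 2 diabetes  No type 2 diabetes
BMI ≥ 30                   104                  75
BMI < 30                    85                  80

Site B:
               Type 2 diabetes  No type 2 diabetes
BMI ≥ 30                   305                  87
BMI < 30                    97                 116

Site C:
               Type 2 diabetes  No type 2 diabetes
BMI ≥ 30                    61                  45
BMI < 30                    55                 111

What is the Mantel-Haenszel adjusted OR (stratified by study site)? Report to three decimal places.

2.587

OR_MH = Σ(aᵢdᵢ/nᵢ) / Σ(bᵢcᵢ/nᵢ), where nᵢ is the stratum total.
Stratum 1 (Site A): n = 344; a·d/n = 104·80/344 = 24.1860; b·c/n = 75·85/344 = 18.5320
Stratum 2 (Site B): n = 605; a·d/n = 305·116/605 = 58.4793; b·c/n = 87·97/605 = 13.9488
Stratum 3 (Site C): n = 272; a·d/n = 61·111/272 = 24.8934; b·c/n = 45·55/272 = 9.0993
OR_MH = (24.1860 + 58.4793 + 24.8934) / (18.5320 + 13.9488 + 9.0993) = 107.5588 / 41.5800 = 2.58679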